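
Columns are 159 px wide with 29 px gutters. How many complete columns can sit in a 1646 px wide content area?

k columns need k·159 + (k−1)·29 = k·188 − 29.
k·188 − 29 ≤ 1646 → k ≤ 1675 / 188 ≈ 8.91, so k = 8.

8 columns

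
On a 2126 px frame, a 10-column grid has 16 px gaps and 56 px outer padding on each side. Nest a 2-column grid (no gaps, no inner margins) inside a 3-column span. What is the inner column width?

Outer content = 2126 − 2·56 = 2014 px.
2014 − 9·16 = 1870; ÷10 gives c = 187 px.
3-column span = 3·187 + 2·16 = 593 px.
With no gaps, each column is 593/2 = 296.5 px.

296.5 px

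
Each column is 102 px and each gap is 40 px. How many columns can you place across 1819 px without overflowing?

13 columns

k columns need k·102 + (k−1)·40 = k·142 − 40.
k·142 − 40 ≤ 1819 → k ≤ 1859 / 142 ≈ 13.09, so k = 13.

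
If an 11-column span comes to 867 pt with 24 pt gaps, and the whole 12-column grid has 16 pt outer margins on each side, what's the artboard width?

11 columns + 10 gaps: 11c + 10·24 = 867.
11c = 867 − 240 = 627, so c = 57 pt.
Artboard = 2·16 + 12·57 + 11·24 = 32 + 684 + 264 = 980 pt.

980 pt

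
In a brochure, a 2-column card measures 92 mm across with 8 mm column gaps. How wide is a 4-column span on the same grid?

192 mm

2c + 1·8 = 92 → 2c = 84 → c = 42 mm.
4 columns plus 3 column gaps: 168 + 24 = 192 mm.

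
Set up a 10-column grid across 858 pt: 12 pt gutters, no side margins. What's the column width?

75 pt

858 − 9·12 = 750; ÷10 gives c = 75 pt.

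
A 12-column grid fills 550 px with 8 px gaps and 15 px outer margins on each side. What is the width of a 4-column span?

Content width = 550 − 2·15 = 520 px.
12c + 11·8 = 520 → 12c = 432 → c = 36 px.
4 columns plus 3 gaps: 144 + 24 = 168 px.

168 px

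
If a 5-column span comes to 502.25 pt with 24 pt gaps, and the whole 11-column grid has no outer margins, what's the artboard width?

502.25 − 4·24 = 406.25; ÷5 gives c = 81.25 pt.
Summing: 893.75 + 240 = 1133.75 pt.

1133.75 pt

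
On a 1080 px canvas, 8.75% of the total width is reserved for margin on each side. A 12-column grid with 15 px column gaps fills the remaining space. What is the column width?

60.5 px

Margins: 8.75% × 1080 = 94.5 px each, so content = 1080 − 189 = 891 px.
12 columns + 11 column gaps: 12c + 11·15 = 891.
12c = 891 − 165 = 726, so c = 60.5 px.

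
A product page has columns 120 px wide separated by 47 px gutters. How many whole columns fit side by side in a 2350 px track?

14 columns

14 columns: 14·120 + 13·47 = 2291 px ≤ 2350.
15 columns: 2458 px > 2350. So 14.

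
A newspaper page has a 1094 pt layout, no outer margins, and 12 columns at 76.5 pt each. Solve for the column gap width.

16 pt

Columns use 918 pt, leaving 176 pt across 11 column gaps = 16 pt each.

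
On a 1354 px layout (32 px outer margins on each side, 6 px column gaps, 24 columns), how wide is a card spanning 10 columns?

534 px

Take off 64 px of margins, leaving 1290 px.
Subtracting 23 column gaps of 6 leaves 1152 for 24 columns, so c = 48 px.
Span of 10: 10·48 + 9·6 = 480 + 54 = 534 px.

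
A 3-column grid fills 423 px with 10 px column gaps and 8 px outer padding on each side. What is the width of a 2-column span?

Take off 16 px of margins, leaving 407 px.
407 − 2·10 = 387; ÷3 gives c = 129 px.
2 columns plus 1 column gap: 258 + 10 = 268 px.

268 px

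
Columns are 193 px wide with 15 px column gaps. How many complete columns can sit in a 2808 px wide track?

Each extra column adds 193 + 15 = 208 px.
(2808 + 15) / 208 = 13.57, so 13 columns fit.

13 columns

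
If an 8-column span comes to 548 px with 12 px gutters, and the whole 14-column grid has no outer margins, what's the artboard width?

Subtracting 7 gutters of 12 leaves 464 for 8 columns, so c = 58 px.
Artboard = 14·58 + 13·12 = 812 + 156 = 968 px.

968 px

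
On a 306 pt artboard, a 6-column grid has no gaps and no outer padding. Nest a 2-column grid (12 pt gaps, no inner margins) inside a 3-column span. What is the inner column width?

70.5 pt

306 / 6 = 51 pt per column.
3-column span = 3·51 = 153 pt.
Subtracting 1 gap of 12 leaves 141 for 2 columns, so d = 70.5 pt.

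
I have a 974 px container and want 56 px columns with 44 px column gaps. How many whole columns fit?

10 columns

k columns need k·56 + (k−1)·44 = k·100 − 44.
k·100 − 44 ≤ 974 → k ≤ 1018 / 100 ≈ 10.18, so k = 10.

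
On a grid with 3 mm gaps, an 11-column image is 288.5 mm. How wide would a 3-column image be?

76.5 mm

11c + 10·3 = 288.5 → 11c = 258.5 → c = 23.5 mm.
3-column span = 3·23.5 + 2·3 = 76.5 mm.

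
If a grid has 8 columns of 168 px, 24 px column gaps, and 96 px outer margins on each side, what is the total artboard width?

Total width: 2·96 + 8·168 + 7·24 = 1704 px.

1704 px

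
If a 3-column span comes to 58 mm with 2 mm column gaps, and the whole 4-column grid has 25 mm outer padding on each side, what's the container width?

3 columns + 2 column gaps: 3c + 2·2 = 58.
3c = 58 − 4 = 54, so c = 18 mm.
Total width: 2·25 + 4·18 + 3·2 = 128 mm.

128 mm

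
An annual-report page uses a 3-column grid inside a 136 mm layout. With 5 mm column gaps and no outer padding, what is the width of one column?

42 mm

Subtracting 2 column gaps of 5 leaves 126 for 3 columns, so c = 42 mm.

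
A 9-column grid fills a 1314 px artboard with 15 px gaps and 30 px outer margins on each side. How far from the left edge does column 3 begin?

312 px

Content = 1314 − 2·30 = 1254 px.
9c + 8·15 = 1254 → 9c = 1134 → c = 126 px.
Each column+gutter stride is 141 px; 2 of them past the 30 px margin is 30 + 282 = 312 px.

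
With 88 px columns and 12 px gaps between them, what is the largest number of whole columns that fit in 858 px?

8 columns: 8·88 + 7·12 = 788 px ≤ 858.
9 columns: 888 px > 858. So 8.

8 columns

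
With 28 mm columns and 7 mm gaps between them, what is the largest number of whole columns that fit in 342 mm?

9 columns

k columns need k·28 + (k−1)·7 = k·35 − 7.
k·35 − 7 ≤ 342 → k ≤ 349 / 35 ≈ 9.97, so k = 9.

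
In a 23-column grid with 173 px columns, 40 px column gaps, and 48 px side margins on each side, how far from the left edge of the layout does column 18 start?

3669 px

Each column+gutter stride is 213 px; 17 of them past the 48 px margin is 48 + 3621 = 3669 px.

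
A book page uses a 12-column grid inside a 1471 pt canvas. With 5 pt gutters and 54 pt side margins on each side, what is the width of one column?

109 pt

Subtract both margins: 1471 − 2·54 = 1363 pt.
Subtracting 11 gutters of 5 leaves 1308 for 12 columns, so c = 109 pt.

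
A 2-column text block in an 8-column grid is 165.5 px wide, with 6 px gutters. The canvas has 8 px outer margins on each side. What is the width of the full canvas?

165.5 − 1·6 = 159.5; ÷2 gives c = 79.75 px.
Total width: 2·8 + 8·79.75 + 7·6 = 696 px.

696 px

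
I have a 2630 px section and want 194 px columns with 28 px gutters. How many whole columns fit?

k columns need k·194 + (k−1)·28 = k·222 − 28.
k·222 − 28 ≤ 2630 → k ≤ 2658 / 222 ≈ 11.97, so k = 11.

11 columns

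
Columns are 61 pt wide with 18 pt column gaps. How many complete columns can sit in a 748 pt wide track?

9 columns

9 columns: 9·61 + 8·18 = 693 pt ≤ 748.
10 columns: 772 pt > 748. So 9.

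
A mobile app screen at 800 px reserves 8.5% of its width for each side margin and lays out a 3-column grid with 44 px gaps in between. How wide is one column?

Each margin = 8.5% of 800 = 68 px; content = 800 − 2·68 = 664 px.
3c + 2·44 = 664 → 3c = 576 → c = 192 px.

192 px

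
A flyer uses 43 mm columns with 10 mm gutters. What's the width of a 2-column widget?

2 columns plus 1 gutter: 86 + 10 = 96 mm.

96 mm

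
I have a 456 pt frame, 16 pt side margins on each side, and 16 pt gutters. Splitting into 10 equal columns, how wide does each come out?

Take off 32 pt of margins, leaving 424 pt.
Subtracting 9 gutters of 16 leaves 280 for 10 columns, so c = 28 pt.

28 pt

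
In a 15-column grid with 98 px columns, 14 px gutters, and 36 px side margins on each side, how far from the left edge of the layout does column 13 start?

1380 px

Before column 13: the margin + 12 columns + 12 gutters.
Offset = 36 + 12·(98 + 14) = 36 + 1344 = 1380 px.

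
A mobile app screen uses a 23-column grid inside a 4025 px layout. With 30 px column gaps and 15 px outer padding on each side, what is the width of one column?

145 px

Take off 30 px of margins, leaving 3995 px.
3995 − 22·30 = 3335; ÷23 gives c = 145 px.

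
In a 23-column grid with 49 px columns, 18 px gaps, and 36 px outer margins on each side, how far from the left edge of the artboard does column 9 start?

572 px

Before column 9: the margin + 8 columns + 8 gaps.
Offset = 36 + 8·(49 + 18) = 36 + 536 = 572 px.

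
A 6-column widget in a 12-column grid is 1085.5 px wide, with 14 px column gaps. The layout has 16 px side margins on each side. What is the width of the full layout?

2217 px

Subtracting 5 column gaps of 14 leaves 1015.5 for 6 columns, so c = 169.25 px.
Adding margins, columns and gutters: 32 + 2031 + 154 = 2217 px.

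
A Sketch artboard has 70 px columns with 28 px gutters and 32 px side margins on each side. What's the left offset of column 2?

130 px

Before column 2: the margin + 1 column + 1 gutter.
Offset = 32 + 1·(70 + 28) = 32 + 98 = 130 px.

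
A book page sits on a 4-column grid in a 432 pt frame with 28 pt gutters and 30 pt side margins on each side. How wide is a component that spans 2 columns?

172 pt

Inside the margins: 432 − 60 = 372 pt.
372 − 3·28 = 288; ÷4 gives c = 72 pt.
2-column span = 2·72 + 1·28 = 172 pt.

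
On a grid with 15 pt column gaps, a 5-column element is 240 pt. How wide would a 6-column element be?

240 − 4·15 = 180; ÷5 gives c = 36 pt.
6-column span = 6·36 + 5·15 = 291 pt.

291 pt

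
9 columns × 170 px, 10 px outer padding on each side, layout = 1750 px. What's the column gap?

Content width = 1750 − 2·10 = 1730 px.
Columns use 1530 px, leaving 200 px across 8 column gaps = 25 px each.

25 px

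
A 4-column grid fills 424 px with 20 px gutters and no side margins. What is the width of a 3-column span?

4c + 3·20 = 424 → 4c = 364 → c = 91 px.
Span of 3: 3·91 + 2·20 = 273 + 40 = 313 px.

313 px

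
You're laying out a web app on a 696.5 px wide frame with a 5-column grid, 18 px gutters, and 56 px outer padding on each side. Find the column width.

Take off 112 px of margins, leaving 584.5 px.
5c + 4·18 = 584.5 → 5c = 512.5 → c = 102.5 px.

102.5 px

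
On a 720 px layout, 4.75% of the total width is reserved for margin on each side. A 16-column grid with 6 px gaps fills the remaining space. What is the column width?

35.1 px

Each margin = 4.75% of 720 = 34.2 px; content = 720 − 2·34.2 = 651.6 px.
16c + 15·6 = 651.6 → 16c = 561.6 → c = 35.1 px.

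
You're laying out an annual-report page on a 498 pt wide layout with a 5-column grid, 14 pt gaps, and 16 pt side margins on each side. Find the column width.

82 pt

Inside the margins: 498 − 32 = 466 pt.
5 columns + 4 gaps: 5c + 4·14 = 466.
5c = 466 − 56 = 410, so c = 82 pt.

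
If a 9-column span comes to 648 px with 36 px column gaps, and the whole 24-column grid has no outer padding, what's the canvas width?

9 columns + 8 column gaps: 9c + 8·36 = 648.
9c = 648 − 288 = 360, so c = 40 px.
Canvas = 24·40 + 23·36 = 960 + 828 = 1788 px.

1788 px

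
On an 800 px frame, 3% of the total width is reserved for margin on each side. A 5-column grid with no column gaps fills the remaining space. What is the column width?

Each margin = 3% of 800 = 24 px; content = 800 − 2·24 = 752 px.
5c = 752 → c = 150.4 px.

150.4 px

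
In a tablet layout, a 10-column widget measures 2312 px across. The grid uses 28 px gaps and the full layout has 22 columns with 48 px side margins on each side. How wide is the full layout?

5216 px

10c + 9·28 = 2312 → 10c = 2060 → c = 206 px.
Adding margins, columns and gutters: 96 + 4532 + 588 = 5216 px.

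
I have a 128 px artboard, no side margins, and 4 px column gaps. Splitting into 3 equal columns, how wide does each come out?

3c + 2·4 = 128 → 3c = 120 → c = 40 px.

40 px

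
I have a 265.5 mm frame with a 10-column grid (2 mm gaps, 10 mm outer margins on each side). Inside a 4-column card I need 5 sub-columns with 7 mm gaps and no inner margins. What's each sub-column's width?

Take off 20 mm of margins, leaving 245.5 mm.
10 columns + 9 gaps: 10c + 9·2 = 245.5.
10c = 245.5 − 18 = 227.5, so c = 22.75 mm.
4 columns plus 3 gaps: 91 + 6 = 97 mm.
5d + 4·7 = 97 → 5d = 69 → d = 13.8 mm.

13.8 mm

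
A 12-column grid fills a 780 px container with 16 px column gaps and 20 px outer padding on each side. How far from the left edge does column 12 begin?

Inside the margins: 780 − 40 = 740 px.
12c + 11·16 = 740 → 12c = 564 → c = 47 px.
Before column 12: the margin + 11 columns + 11 column gaps.
Offset = 20 + 11·(47 + 16) = 20 + 693 = 713 px.

713 px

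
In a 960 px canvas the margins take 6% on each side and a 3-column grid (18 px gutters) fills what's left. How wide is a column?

269.6 px

Each margin = 6% of 960 = 57.6 px; content = 960 − 2·57.6 = 844.8 px.
3c + 2·18 = 844.8 → 3c = 808.8 → c = 269.6 px.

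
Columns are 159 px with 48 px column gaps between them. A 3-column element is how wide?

573 px

3-column span = 3·159 + 2·48 = 573 px.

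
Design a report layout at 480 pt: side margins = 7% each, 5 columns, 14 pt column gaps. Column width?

Each margin = 7% of 480 = 33.6 pt; content = 480 − 2·33.6 = 412.8 pt.
Subtracting 4 column gaps of 14 leaves 356.8 for 5 columns, so c = 71.36 pt.

71.36 pt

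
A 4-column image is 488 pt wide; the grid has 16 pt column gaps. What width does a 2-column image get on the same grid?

Subtracting 3 column gaps of 16 leaves 440 for 4 columns, so c = 110 pt.
2 columns plus 1 column gap: 220 + 16 = 236 pt.

236 pt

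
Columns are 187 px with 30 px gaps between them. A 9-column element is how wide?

1923 px

9-column span = 9·187 + 8·30 = 1923 px.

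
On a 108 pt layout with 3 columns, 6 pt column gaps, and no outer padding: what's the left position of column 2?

3c + 2·6 = 108 → 3c = 96 → c = 32 pt.
Before column 2: 1 column + 1 column gap.
Offset = 1·(32 + 6) = 1·38 = 38 pt.

38 pt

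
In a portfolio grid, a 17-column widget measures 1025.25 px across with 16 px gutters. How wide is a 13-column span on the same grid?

780.25 px

1025.25 − 16·16 = 769.25; ÷17 gives c = 45.25 px.
13-column span = 13·45.25 + 12·16 = 780.25 px.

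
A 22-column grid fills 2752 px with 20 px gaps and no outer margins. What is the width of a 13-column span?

1618 px

22 columns + 21 gaps: 22c + 21·20 = 2752.
22c = 2752 − 420 = 2332, so c = 106 px.
Span of 13: 13·106 + 12·20 = 1378 + 240 = 1618 px.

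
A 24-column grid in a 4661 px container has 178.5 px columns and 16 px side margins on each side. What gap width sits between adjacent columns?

15 px

Subtract both margins: 4661 − 2·16 = 4629 px.
24·178.5 + 23g = 4629 → 23g = 345 → g = 15 px.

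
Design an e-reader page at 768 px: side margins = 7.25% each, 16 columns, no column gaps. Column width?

41.04 px

Each margin = 7.25% of 768 = 55.68 px; content = 768 − 2·55.68 = 656.64 px.
656.64 / 16 = 41.04 px per column.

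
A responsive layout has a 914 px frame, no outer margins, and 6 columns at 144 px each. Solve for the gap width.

6·144 + 5g = 914 → 5g = 50 → g = 10 px.

10 px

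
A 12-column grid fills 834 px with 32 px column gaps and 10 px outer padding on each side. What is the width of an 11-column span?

Take off 20 px of margins, leaving 814 px.
12 columns + 11 column gaps: 12c + 11·32 = 814.
12c = 814 − 352 = 462, so c = 38.5 px.
11 columns plus 10 column gaps: 423.5 + 320 = 743.5 px.

743.5 px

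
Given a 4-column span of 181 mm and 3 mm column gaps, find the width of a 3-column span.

4 columns + 3 column gaps: 4c + 3·3 = 181.
4c = 181 − 9 = 172, so c = 43 mm.
3 columns plus 2 column gaps: 129 + 6 = 135 mm.

135 mm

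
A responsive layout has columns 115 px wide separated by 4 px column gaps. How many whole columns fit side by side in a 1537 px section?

12 columns

12 columns: 12·115 + 11·4 = 1424 px ≤ 1537.
13 columns: 1543 px > 1537. So 12.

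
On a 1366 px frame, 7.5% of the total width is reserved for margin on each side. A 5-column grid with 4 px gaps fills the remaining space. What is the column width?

229.02 px

1366 × (1 − 2·7.5%) = 1366 × 85% = 1161.1 px for the columns.
5c + 4·4 = 1161.1 → 5c = 1145.1 → c = 229.02 px.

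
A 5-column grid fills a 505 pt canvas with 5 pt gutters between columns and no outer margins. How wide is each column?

5 columns + 4 gutters: 5c + 4·5 = 505.
5c = 505 − 20 = 485, so c = 97 pt.

97 pt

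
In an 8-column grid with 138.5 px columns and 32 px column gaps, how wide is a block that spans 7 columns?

Span of 7: 7·138.5 + 6·32 = 969.5 + 192 = 1161.5 px.

1161.5 px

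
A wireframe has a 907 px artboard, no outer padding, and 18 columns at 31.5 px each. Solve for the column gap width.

18 columns take 18·31.5 = 567 px; remaining 340 splits into 17 column gaps.
g = 340 / 17 = 20 px.

20 px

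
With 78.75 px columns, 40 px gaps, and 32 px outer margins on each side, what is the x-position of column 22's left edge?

2525.75 px

Column 22 starts at margin + 21·(column + gutter) = 32 + 21·118.75 = 2525.75 px.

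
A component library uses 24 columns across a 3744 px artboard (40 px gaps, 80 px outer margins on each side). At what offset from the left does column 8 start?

Subtract both margins: 3744 − 2·80 = 3584 px.
24 columns + 23 gaps: 24c + 23·40 = 3584.
24c = 3584 − 920 = 2664, so c = 111 px.
Before column 8: the margin + 7 columns + 7 gaps.
Offset = 80 + 7·(111 + 40) = 80 + 1057 = 1137 px.

1137 px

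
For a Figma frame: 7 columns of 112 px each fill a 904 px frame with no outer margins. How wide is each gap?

20 px

Columns use 784 px, leaving 120 px across 6 gaps = 20 px each.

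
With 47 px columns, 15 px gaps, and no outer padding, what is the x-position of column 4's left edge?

No margin, so column 4 starts at 3·(column + gutter) = 3·62 = 186 px.

186 px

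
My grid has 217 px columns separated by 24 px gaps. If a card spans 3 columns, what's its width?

699 px

Span of 3: 3·217 + 2·24 = 651 + 48 = 699 px.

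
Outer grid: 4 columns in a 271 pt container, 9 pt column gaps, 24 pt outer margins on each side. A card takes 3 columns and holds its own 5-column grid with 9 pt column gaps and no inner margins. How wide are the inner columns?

Inside the margins: 271 − 48 = 223 pt.
4 columns + 3 column gaps: 4c + 3·9 = 223.
4c = 223 − 27 = 196, so c = 49 pt.
3-column span = 3·49 + 2·9 = 165 pt.
5d + 4·9 = 165 → 5d = 129 → d = 25.8 pt.

25.8 pt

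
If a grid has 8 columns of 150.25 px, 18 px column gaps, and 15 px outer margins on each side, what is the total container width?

1358 px

Container = 2·15 + 8·150.25 + 7·18 = 30 + 1202 + 126 = 1358 px.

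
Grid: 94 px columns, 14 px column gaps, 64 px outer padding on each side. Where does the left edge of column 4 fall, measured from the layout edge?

388 px

Before column 4: the margin + 3 columns + 3 column gaps.
Offset = 64 + 3·(94 + 14) = 64 + 324 = 388 px.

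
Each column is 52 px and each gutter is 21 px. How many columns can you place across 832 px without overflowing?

k columns need k·52 + (k−1)·21 = k·73 − 21.
k·73 − 21 ≤ 832 → k ≤ 853 / 73 ≈ 11.68, so k = 11.

11 columns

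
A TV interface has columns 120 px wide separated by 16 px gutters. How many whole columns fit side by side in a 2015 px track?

k columns need k·120 + (k−1)·16 = k·136 − 16.
k·136 − 16 ≤ 2015 → k ≤ 2031 / 136 ≈ 14.93, so k = 14.

14 columns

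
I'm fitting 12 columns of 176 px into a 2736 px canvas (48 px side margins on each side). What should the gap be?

48 px

Subtract both margins: 2736 − 2·48 = 2640 px.
12 columns take 12·176 = 2112 px; remaining 528 splits into 11 gaps.
g = 528 / 11 = 48 px.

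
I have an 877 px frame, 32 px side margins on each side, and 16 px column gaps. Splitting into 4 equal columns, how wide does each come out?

Inside the margins: 877 − 64 = 813 px.
4c + 3·16 = 813 → 4c = 765 → c = 191.25 px.

191.25 px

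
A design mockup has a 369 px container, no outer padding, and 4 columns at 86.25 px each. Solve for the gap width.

8 px

4 columns take 4·86.25 = 345 px; remaining 24 splits into 3 gaps.
g = 24 / 3 = 8 px.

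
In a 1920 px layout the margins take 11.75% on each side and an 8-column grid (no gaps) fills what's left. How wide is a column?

Margins: 11.75% × 1920 = 225.6 px each, so content = 1920 − 451.2 = 1468.8 px.
8c = 1468.8 → c = 183.6 px.

183.6 px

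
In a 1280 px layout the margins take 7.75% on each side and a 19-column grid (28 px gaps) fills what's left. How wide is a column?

30.4 px

Each margin = 7.75% of 1280 = 99.2 px; content = 1280 − 2·99.2 = 1081.6 px.
Subtracting 18 gaps of 28 leaves 577.6 for 19 columns, so c = 30.4 px.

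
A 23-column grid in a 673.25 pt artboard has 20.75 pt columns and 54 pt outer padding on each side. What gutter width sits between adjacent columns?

4 pt

Subtract both margins: 673.25 − 2·54 = 565.25 pt.
23 columns take 23·20.75 = 477.25 pt; remaining 88 splits into 22 gutters.
g = 88 / 22 = 4 pt.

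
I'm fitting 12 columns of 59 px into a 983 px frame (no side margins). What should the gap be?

Columns use 708 px, leaving 275 px across 11 gaps = 25 px each.

25 px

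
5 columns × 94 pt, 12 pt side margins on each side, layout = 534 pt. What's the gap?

10 pt

Subtract both margins: 534 − 2·12 = 510 pt.
5 columns take 5·94 = 470 pt; remaining 40 splits into 4 gaps.
g = 40 / 4 = 10 pt.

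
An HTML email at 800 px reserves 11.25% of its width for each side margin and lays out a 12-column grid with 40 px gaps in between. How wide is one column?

Each margin = 11.25% of 800 = 90 px; content = 800 − 2·90 = 620 px.
620 − 11·40 = 180; ÷12 gives c = 15 px.

15 px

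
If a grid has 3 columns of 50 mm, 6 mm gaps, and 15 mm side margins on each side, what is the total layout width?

192 mm

Total width: 2·15 + 3·50 + 2·6 = 192 mm.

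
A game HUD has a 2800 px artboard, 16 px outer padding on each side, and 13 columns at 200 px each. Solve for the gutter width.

14 px

Inside the margins: 2800 − 32 = 2768 px.
13 columns take 13·200 = 2600 px; remaining 168 splits into 12 gutters.
g = 168 / 12 = 14 px.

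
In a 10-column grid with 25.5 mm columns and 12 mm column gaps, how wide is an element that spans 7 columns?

7-column span = 7·25.5 + 6·12 = 250.5 mm.

250.5 mm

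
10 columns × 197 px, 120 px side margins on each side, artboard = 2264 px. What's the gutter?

Inside the margins: 2264 − 240 = 2024 px.
10·197 + 9g = 2024 → 9g = 54 → g = 6 px.

6 px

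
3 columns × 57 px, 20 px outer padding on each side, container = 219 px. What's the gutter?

4 px

Inside the margins: 219 − 40 = 179 px.
Columns use 171 px, leaving 8 px across 2 gutters = 4 px each.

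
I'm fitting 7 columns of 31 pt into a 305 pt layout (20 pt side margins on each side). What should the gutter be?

8 pt

Inside the margins: 305 − 40 = 265 pt.
Columns use 217 pt, leaving 48 pt across 6 gutters = 8 pt each.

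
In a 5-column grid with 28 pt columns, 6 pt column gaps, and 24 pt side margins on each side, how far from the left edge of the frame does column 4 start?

Column 4 starts at margin + 3·(column + gutter) = 24 + 3·34 = 126 pt.

126 pt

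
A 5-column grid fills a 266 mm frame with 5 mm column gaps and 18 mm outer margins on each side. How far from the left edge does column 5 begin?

206 mm

Take off 36 mm of margins, leaving 230 mm.
Subtracting 4 column gaps of 5 leaves 210 for 5 columns, so c = 42 mm.
Before column 5: the margin + 4 columns + 4 column gaps.
Offset = 18 + 4·(42 + 5) = 18 + 188 = 206 mm.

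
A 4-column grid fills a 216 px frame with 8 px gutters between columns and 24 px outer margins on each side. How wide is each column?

36 px

Subtract both margins: 216 − 2·24 = 168 px.
4c + 3·8 = 168 → 4c = 144 → c = 36 px.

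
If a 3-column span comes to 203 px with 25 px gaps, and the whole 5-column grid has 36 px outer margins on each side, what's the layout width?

427 px

203 − 2·25 = 153; ÷3 gives c = 51 px.
Layout = 2·36 + 5·51 + 4·25 = 72 + 255 + 100 = 427 px.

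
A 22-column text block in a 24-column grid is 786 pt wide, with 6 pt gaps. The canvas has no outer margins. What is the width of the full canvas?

858 pt

Subtracting 21 gaps of 6 leaves 660 for 22 columns, so c = 30 pt.
Canvas = 24·30 + 23·6 = 720 + 138 = 858 pt.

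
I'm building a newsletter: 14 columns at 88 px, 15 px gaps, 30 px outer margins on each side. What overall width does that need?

1487 px

Artboard = 2·30 + 14·88 + 13·15 = 60 + 1232 + 195 = 1487 px.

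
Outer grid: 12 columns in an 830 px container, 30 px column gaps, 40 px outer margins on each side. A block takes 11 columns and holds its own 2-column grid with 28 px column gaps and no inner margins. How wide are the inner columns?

Outer content = 830 − 2·40 = 750 px.
12 columns + 11 column gaps: 12c + 11·30 = 750.
12c = 750 − 330 = 420, so c = 35 px.
Span of 11: 11·35 + 10·30 = 385 + 300 = 685 px.
Subtracting 1 column gap of 28 leaves 657 for 2 columns, so d = 328.5 px.

328.5 px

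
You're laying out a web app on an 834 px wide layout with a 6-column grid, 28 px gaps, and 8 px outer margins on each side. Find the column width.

Content width = 834 − 2·8 = 818 px.
6 columns + 5 gaps: 6c + 5·28 = 818.
6c = 818 − 140 = 678, so c = 113 px.

113 px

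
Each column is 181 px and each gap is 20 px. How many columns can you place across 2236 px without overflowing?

11 columns

11 columns: 11·181 + 10·20 = 2191 px ≤ 2236.
12 columns: 2392 px > 2236. So 11.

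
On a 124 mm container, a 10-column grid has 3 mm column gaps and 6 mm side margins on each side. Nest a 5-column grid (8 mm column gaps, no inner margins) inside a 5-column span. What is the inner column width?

Subtract both margins: 124 − 2·6 = 112 mm.
112 − 9·3 = 85; ÷10 gives c = 8.5 mm.
5 columns plus 4 column gaps: 42.5 + 12 = 54.5 mm.
54.5 − 4·8 = 22.5; ÷5 gives d = 4.5 mm.

4.5 mm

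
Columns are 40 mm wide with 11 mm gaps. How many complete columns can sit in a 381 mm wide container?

7 columns

Each extra column adds 40 + 11 = 51 mm.
(381 + 11) / 51 = 7.69, so 7 columns fit.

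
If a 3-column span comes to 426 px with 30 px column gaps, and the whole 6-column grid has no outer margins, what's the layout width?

Subtracting 2 column gaps of 30 leaves 366 for 3 columns, so c = 122 px.
Layout = 6·122 + 5·30 = 732 + 150 = 882 px.

882 px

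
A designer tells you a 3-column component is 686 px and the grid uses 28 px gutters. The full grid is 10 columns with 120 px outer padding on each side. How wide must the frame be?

3 columns + 2 gutters: 3c + 2·28 = 686.
3c = 686 − 56 = 630, so c = 210 px.
Adding margins, columns and gutters: 240 + 2100 + 252 = 2592 px.

2592 px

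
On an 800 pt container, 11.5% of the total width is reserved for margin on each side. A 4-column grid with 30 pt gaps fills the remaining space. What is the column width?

800 × (1 − 2·11.5%) = 800 × 77% = 616 pt for the columns.
4 columns + 3 gaps: 4c + 3·30 = 616.
4c = 616 − 90 = 526, so c = 131.5 pt.

131.5 pt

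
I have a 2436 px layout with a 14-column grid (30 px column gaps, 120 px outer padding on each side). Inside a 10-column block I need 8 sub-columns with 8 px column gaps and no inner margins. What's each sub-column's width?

188 px

Inside the margins: 2436 − 240 = 2196 px.
14 columns + 13 column gaps: 14c + 13·30 = 2196.
14c = 2196 − 390 = 1806, so c = 129 px.
Span of 10: 10·129 + 9·30 = 1290 + 270 = 1560 px.
1560 − 7·8 = 1504; ÷8 gives d = 188 px.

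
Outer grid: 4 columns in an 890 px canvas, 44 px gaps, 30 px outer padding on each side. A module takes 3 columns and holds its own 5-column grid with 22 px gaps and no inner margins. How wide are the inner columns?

Inside the margins: 890 − 60 = 830 px.
4 columns + 3 gaps: 4c + 3·44 = 830.
4c = 830 − 132 = 698, so c = 174.5 px.
Span of 3: 3·174.5 + 2·44 = 523.5 + 88 = 611.5 px.
611.5 − 4·22 = 523.5; ÷5 gives d = 104.7 px.

104.7 px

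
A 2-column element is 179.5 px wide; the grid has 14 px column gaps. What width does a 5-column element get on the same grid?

469.75 px

2 columns + 1 column gap: 2c + 1·14 = 179.5.
2c = 179.5 − 14 = 165.5, so c = 82.75 px.
Span of 5: 5·82.75 + 4·14 = 413.75 + 56 = 469.75 px.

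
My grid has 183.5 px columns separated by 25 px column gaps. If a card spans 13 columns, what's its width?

2685.5 px

Span of 13: 13·183.5 + 12·25 = 2385.5 + 300 = 2685.5 px.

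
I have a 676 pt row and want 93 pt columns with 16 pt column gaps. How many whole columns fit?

6 columns: 6·93 + 5·16 = 638 pt ≤ 676.
7 columns: 747 pt > 676. So 6.

6 columns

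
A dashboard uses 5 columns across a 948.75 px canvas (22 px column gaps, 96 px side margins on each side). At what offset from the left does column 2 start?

Subtract both margins: 948.75 − 2·96 = 756.75 px.
Subtracting 4 column gaps of 22 leaves 668.75 for 5 columns, so c = 133.75 px.
Each column+gutter stride is 155.75 px; 1 of them past the 96 px margin is 96 + 155.75 = 251.75 px.

251.75 px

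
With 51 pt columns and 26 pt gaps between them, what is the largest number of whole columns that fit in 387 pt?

k columns need k·51 + (k−1)·26 = k·77 − 26.
k·77 − 26 ≤ 387 → k ≤ 413 / 77 ≈ 5.36, so k = 5.

5 columns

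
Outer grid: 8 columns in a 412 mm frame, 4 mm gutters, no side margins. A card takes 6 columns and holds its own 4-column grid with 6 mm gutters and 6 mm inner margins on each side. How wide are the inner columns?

8 columns + 7 gutters: 8c + 7·4 = 412.
8c = 412 − 28 = 384, so c = 48 mm.
6 columns plus 5 gutters: 288 + 20 = 308 mm.
Inner content = 308 − 2·6 = 296 mm.
296 − 3·6 = 278; ÷4 gives d = 69.5 mm.

69.5 mm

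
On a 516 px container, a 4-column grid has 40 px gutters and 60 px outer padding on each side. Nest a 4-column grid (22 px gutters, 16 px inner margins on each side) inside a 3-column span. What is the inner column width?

Take off 120 px of margins, leaving 396 px.
Subtracting 3 gutters of 40 leaves 276 for 4 columns, so c = 69 px.
3-column span = 3·69 + 2·40 = 287 px.
Inner content = 287 − 2·16 = 255 px.
Subtracting 3 gutters of 22 leaves 189 for 4 columns, so d = 47.25 px.

47.25 px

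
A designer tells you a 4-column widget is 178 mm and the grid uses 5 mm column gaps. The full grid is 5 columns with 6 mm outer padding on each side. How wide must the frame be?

4c + 3·5 = 178 → 4c = 163 → c = 40.75 mm.
Frame = 2·6 + 5·40.75 + 4·5 = 12 + 203.75 + 20 = 235.75 mm.

235.75 mm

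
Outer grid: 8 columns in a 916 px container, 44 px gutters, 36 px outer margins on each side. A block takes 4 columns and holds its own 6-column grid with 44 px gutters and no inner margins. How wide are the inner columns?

Subtract both margins: 916 − 2·36 = 844 px.
Subtracting 7 gutters of 44 leaves 536 for 8 columns, so c = 67 px.
Span of 4: 4·67 + 3·44 = 268 + 132 = 400 px.
Subtracting 5 gutters of 44 leaves 180 for 6 columns, so d = 30 px.

30 px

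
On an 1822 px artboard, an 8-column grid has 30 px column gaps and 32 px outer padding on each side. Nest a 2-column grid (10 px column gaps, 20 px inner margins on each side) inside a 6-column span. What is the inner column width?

630.5 px

Subtract both margins: 1822 − 2·32 = 1758 px.
1758 − 7·30 = 1548; ÷8 gives c = 193.5 px.
Span of 6: 6·193.5 + 5·30 = 1161 + 150 = 1311 px.
Inner content = 1311 − 2·20 = 1271 px.
Subtracting 1 column gap of 10 leaves 1261 for 2 columns, so d = 630.5 px.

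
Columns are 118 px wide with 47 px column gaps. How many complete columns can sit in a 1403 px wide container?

8 columns: 8·118 + 7·47 = 1273 px ≤ 1403.
9 columns: 1438 px > 1403. So 8.

8 columns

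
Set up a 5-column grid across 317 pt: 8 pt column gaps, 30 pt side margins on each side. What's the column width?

45 pt

Subtract both margins: 317 − 2·30 = 257 pt.
257 − 4·8 = 225; ÷5 gives c = 45 pt.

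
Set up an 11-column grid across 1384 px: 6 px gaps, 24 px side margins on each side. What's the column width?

Subtract both margins: 1384 − 2·24 = 1336 px.
11c + 10·6 = 1336 → 11c = 1276 → c = 116 px.

116 px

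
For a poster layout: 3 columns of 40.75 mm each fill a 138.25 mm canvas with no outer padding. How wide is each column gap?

3·40.75 + 2g = 138.25 → 2g = 16 → g = 8 mm.

8 mm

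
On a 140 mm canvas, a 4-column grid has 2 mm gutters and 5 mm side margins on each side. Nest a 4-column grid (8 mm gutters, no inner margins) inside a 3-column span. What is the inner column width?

Subtract both margins: 140 − 2·5 = 130 mm.
130 − 3·2 = 124; ÷4 gives c = 31 mm.
3 columns plus 2 gutters: 93 + 4 = 97 mm.
4d + 3·8 = 97 → 4d = 73 → d = 18.25 mm.

18.25 mm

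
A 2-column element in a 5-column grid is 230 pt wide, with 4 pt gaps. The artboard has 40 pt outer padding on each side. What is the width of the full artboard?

230 − 1·4 = 226; ÷2 gives c = 113 pt.
Adding margins, columns and gutters: 80 + 565 + 16 = 661 pt.

661 pt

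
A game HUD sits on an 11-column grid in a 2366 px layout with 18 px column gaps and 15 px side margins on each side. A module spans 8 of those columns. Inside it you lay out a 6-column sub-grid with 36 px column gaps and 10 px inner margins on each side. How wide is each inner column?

Subtract both margins: 2366 − 2·15 = 2336 px.
Subtracting 10 column gaps of 18 leaves 2156 for 11 columns, so c = 196 px.
8 columns plus 7 column gaps: 1568 + 126 = 1694 px.
Inner content = 1694 − 2·10 = 1674 px.
6 columns + 5 column gaps: 6d + 5·36 = 1674.
6d = 1674 − 180 = 1494, so d = 249 px.

249 px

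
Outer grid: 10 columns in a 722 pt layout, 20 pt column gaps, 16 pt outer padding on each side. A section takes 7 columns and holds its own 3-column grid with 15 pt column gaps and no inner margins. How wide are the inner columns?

149 pt

Outer content = 722 − 2·16 = 690 pt.
10c + 9·20 = 690 → 10c = 510 → c = 51 pt.
7 columns plus 6 column gaps: 357 + 120 = 477 pt.
477 − 2·15 = 447; ÷3 gives d = 149 pt.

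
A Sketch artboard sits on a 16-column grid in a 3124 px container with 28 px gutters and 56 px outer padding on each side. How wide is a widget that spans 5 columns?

922 px

Inside the margins: 3124 − 112 = 3012 px.
Subtracting 15 gutters of 28 leaves 2592 for 16 columns, so c = 162 px.
Span of 5: 5·162 + 4·28 = 810 + 112 = 922 px.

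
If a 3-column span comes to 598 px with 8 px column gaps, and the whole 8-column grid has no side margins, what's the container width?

Subtracting 2 column gaps of 8 leaves 582 for 3 columns, so c = 194 px.
Summing: 1552 + 56 = 1608 px.

1608 px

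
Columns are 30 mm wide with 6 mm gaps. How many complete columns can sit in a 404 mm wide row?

k columns need k·30 + (k−1)·6 = k·36 − 6.
k·36 − 6 ≤ 404 → k ≤ 410 / 36 ≈ 11.39, so k = 11.

11 columns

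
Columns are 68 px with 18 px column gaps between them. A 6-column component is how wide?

498 px

Span of 6: 6·68 + 5·18 = 408 + 90 = 498 px.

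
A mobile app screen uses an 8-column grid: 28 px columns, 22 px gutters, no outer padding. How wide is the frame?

378 px

Summing: 224 + 154 = 378 px.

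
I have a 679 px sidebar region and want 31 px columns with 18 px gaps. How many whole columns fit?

k columns need k·31 + (k−1)·18 = k·49 − 18.
k·49 − 18 ≤ 679 → k ≤ 697 / 49 ≈ 14.22, so k = 14.

14 columns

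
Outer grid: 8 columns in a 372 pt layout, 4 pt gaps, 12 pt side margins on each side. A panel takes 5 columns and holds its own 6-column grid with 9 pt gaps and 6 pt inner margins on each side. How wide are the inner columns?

26.5 pt

Take off 24 pt of margins, leaving 348 pt.
Subtracting 7 gaps of 4 leaves 320 for 8 columns, so c = 40 pt.
5 columns plus 4 gaps: 200 + 16 = 216 pt.
Inner content = 216 − 2·6 = 204 pt.
204 − 5·9 = 159; ÷6 gives d = 26.5 pt.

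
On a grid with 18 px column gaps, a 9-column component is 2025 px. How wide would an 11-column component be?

2479 px

9 columns + 8 column gaps: 9c + 8·18 = 2025.
9c = 2025 − 144 = 1881, so c = 209 px.
Span of 11: 11·209 + 10·18 = 2299 + 180 = 2479 px.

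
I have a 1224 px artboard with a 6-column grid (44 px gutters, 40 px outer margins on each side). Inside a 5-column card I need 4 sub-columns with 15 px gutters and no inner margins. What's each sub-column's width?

Take off 80 px of margins, leaving 1144 px.
6c + 5·44 = 1144 → 6c = 924 → c = 154 px.
Span of 5: 5·154 + 4·44 = 770 + 176 = 946 px.
4 columns + 3 gutters: 4d + 3·15 = 946.
4d = 946 − 45 = 901, so d = 225.25 px.

225.25 px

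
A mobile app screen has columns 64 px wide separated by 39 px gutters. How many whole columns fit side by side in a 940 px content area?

Each extra column adds 64 + 39 = 103 px.
(940 + 39) / 103 = 9.50, so 9 columns fit.

9 columns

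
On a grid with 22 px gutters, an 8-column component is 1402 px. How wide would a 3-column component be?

1402 − 7·22 = 1248; ÷8 gives c = 156 px.
3-column span = 3·156 + 2·22 = 512 px.

512 px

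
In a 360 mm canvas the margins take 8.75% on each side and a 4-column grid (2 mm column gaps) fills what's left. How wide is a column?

72.75 mm

Each margin = 8.75% of 360 = 31.5 mm; content = 360 − 2·31.5 = 297 mm.
4 columns + 3 column gaps: 4c + 3·2 = 297.
4c = 297 − 6 = 291, so c = 72.75 mm.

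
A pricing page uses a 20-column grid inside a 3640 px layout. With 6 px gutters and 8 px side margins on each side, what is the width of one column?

175.5 px

Take off 16 px of margins, leaving 3624 px.
3624 − 19·6 = 3510; ÷20 gives c = 175.5 px.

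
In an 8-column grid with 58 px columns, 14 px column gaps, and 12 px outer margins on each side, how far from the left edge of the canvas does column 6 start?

372 px

Each column+gutter stride is 72 px; 5 of them past the 12 px margin is 12 + 360 = 372 px.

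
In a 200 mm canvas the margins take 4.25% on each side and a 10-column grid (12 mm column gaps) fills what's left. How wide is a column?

7.5 mm

Margins: 4.25% × 200 = 8.5 mm each, so content = 200 − 17 = 183 mm.
183 − 9·12 = 75; ÷10 gives c = 7.5 mm.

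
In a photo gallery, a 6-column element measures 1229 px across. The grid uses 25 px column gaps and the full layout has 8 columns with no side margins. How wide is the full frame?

1647 px

1229 − 5·25 = 1104; ÷6 gives c = 184 px.
Frame = 8·184 + 7·25 = 1472 + 175 = 1647 px.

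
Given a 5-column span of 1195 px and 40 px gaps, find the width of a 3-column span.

701 px

5c + 4·40 = 1195 → 5c = 1035 → c = 207 px.
3-column span = 3·207 + 2·40 = 701 px.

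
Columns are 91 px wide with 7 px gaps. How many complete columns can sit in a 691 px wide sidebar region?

7 columns: 7·91 + 6·7 = 679 px ≤ 691.
8 columns: 777 px > 691. So 7.

7 columns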